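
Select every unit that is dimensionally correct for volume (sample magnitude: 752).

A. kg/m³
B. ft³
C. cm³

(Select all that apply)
B, C

volume has SI base units: m^3

Checking each option against m^3:
  A. kg/m³: ✗ does not match
  B. ft³: ✓ matches
  C. cm³: ✓ matches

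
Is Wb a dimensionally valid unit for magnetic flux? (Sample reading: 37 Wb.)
Yes

magnetic flux has SI base units: kg * m^2 / (A * s^2)
Wb reduces to the same SI base units, so it is a valid unit for magnetic flux.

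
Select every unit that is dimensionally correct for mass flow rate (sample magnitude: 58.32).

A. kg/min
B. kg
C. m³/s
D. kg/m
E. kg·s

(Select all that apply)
A

mass flow rate has SI base units: kg / s

Checking each option against kg / s:
  A. kg/min: ✓ matches
  B. kg: ✗ does not match
  C. m³/s: ✗ does not match
  D. kg/m: ✗ does not match
  E. kg·s: ✗ does not match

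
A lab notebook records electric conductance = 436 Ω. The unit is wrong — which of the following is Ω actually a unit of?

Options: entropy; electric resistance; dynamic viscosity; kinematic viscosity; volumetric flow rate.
electric resistance

electric conductance should have units dimensionally equivalent to A^2 * s^3 / (kg * m^2) (e.g. S).
The given unit 'Ω' reduces to kg * m^2 / (A^2 * s^3). Of the listed options, that is the dimensionality of electric resistance.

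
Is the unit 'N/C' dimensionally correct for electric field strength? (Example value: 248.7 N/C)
Yes

electric field strength has SI base units: kg * m / (A * s^3)
N/C reduces to the same SI base units, so it is a valid unit for electric field strength.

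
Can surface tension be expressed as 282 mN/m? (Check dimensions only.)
Yes

surface tension has SI base units: kg / s^2
mN/m reduces to the same SI base units, so it is a valid unit for surface tension.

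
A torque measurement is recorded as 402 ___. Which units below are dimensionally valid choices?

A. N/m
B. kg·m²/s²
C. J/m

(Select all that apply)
B

torque has SI base units: kg * m^2 / s^2

Checking each option against kg * m^2 / s^2:
  A. N/m: ✗ does not match
  B. kg·m²/s²: ✓ matches
  C. J/m: ✗ does not match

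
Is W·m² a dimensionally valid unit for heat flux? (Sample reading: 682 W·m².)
No

heat flux has SI base units: kg / s^3
W·m² does NOT reduce to kg / s^3; a valid unit for heat flux would be e.g. W/m².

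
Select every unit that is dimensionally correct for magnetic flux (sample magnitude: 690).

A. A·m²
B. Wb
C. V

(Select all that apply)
B

magnetic flux has SI base units: kg * m^2 / (A * s^2)

Checking each option against kg * m^2 / (A * s^2):
  A. A·m²: ✗ does not match
  B. Wb: ✓ matches
  C. V: ✗ does not match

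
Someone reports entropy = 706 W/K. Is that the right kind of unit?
No

entropy has SI base units: kg * m^2 / (s^2 * K)
W/K does NOT reduce to kg * m^2 / (s^2 * K); a valid unit for entropy would be e.g. J/K.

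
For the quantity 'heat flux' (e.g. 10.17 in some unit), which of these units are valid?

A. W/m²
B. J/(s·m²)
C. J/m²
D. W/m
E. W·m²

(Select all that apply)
A, B

heat flux has SI base units: kg / s^3

Checking each option against kg / s^3:
  A. W/m²: ✓ matches
  B. J/(s·m²): ✓ matches
  C. J/m²: ✗ does not match
  D. W/m: ✗ does not match
  E. W·m²: ✗ does not match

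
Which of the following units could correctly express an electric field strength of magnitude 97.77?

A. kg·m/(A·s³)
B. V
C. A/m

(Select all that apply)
A

electric field strength has SI base units: kg * m / (A * s^3)

Checking each option against kg * m / (A * s^3):
  A. kg·m/(A·s³): ✓ matches
  B. V: ✗ does not match
  C. A/m: ✗ does not match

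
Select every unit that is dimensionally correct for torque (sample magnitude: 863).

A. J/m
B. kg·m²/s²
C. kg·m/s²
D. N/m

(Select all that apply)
B

torque has SI base units: kg * m^2 / s^2

Checking each option against kg * m^2 / s^2:
  A. J/m: ✗ does not match
  B. kg·m²/s²: ✓ matches
  C. kg·m/s²: ✗ does not match
  D. N/m: ✗ does not match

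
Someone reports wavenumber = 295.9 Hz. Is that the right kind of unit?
No

wavenumber has SI base units: 1 / m
Hz does NOT reduce to 1 / m; a valid unit for wavenumber would be e.g. 1/m.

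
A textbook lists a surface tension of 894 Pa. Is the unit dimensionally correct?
No

surface tension has SI base units: kg / s^2
Pa does NOT reduce to kg / s^2; a valid unit for surface tension would be e.g. N/m.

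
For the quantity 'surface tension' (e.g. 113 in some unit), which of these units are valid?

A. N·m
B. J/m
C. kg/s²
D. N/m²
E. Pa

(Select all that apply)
C

surface tension has SI base units: kg / s^2

Checking each option against kg / s^2:
  A. N·m: ✗ does not match
  B. J/m: ✗ does not match
  C. kg/s²: ✓ matches
  D. N/m²: ✗ does not match
  E. Pa: ✗ does not match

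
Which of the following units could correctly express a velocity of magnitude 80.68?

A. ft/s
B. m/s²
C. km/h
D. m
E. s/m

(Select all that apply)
A, C

velocity has SI base units: m / s

Checking each option against m / s:
  A. ft/s: ✓ matches
  B. m/s²: ✗ does not match
  C. km/h: ✓ matches
  D. m: ✗ does not match
  E. s/m: ✗ does not match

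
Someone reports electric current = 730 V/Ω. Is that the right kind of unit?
Yes

electric current has SI base units: A
V/Ω reduces to the same SI base units, so it is a valid unit for electric current.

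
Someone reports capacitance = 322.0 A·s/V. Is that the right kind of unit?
Yes

capacitance has SI base units: A^2 * s^4 / (kg * m^2)
A·s/V reduces to the same SI base units, so it is a valid unit for capacitance.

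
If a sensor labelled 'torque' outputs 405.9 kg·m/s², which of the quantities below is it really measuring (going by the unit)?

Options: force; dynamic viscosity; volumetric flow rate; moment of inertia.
force

torque should have units dimensionally equivalent to kg * m^2 / s^2 (e.g. N·m).
The given unit 'kg·m/s²' reduces to kg * m / s^2. Of the listed options, that is the dimensionality of force.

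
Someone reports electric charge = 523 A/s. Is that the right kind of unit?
No

electric charge has SI base units: A * s
A/s does NOT reduce to A * s; a valid unit for electric charge would be e.g. C.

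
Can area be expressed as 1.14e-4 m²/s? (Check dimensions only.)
No

area has SI base units: m^2
m²/s does NOT reduce to m^2; a valid unit for area would be e.g. m².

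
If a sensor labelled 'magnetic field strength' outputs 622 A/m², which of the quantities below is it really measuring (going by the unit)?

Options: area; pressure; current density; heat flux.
current density

magnetic field strength should have units dimensionally equivalent to A / m (e.g. A/m).
The given unit 'A/m²' reduces to A / m^2. Of the listed options, that is the dimensionality of current density.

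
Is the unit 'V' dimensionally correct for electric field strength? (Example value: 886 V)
No

electric field strength has SI base units: kg * m / (A * s^3)
V does NOT reduce to kg * m / (A * s^3); a valid unit for electric field strength would be e.g. V/m.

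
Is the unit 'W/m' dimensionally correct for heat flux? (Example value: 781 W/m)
No

heat flux has SI base units: kg / s^3
W/m does NOT reduce to kg / s^3; a valid unit for heat flux would be e.g. W/m².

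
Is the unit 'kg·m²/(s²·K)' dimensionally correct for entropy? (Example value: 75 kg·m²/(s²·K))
Yes

entropy has SI base units: kg * m^2 / (s^2 * K)
kg·m²/(s²·K) reduces to the same SI base units, so it is a valid unit for entropy.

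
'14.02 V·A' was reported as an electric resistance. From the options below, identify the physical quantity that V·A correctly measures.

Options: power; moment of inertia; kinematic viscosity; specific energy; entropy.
power

electric resistance should have units dimensionally equivalent to kg * m^2 / (A^2 * s^3) (e.g. Ω).
The given unit 'V·A' reduces to kg * m^2 / s^3. Of the listed options, that is the dimensionality of power.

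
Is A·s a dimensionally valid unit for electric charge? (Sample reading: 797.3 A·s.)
Yes

electric charge has SI base units: A * s
A·s reduces to the same SI base units, so it is a valid unit for electric charge.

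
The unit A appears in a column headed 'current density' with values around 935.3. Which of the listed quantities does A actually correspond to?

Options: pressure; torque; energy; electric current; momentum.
electric current

current density should have units dimensionally equivalent to A / m^2 (e.g. A/m²).
The given unit 'A' reduces to A. Of the listed options, that is the dimensionality of electric current.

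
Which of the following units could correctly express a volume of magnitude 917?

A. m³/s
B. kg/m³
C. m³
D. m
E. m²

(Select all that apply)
C

volume has SI base units: m^3

Checking each option against m^3:
  A. m³/s: ✗ does not match
  B. kg/m³: ✗ does not match
  C. m³: ✓ matches
  D. m: ✗ does not match
  E. m²: ✗ does not match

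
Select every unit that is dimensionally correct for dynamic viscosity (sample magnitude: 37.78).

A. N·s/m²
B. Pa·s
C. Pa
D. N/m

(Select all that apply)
A, B

dynamic viscosity has SI base units: kg / (m * s)

Checking each option against kg / (m * s):
  A. N·s/m²: ✓ matches
  B. Pa·s: ✓ matches
  C. Pa: ✗ does not match
  D. N/m: ✗ does not match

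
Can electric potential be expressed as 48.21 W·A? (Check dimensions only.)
No

electric potential has SI base units: kg * m^2 / (A * s^3)
W·A does NOT reduce to kg * m^2 / (A * s^3); a valid unit for electric potential would be e.g. V.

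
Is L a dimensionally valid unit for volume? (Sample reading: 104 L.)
Yes

volume has SI base units: m^3
L reduces to the same SI base units, so it is a valid unit for volume.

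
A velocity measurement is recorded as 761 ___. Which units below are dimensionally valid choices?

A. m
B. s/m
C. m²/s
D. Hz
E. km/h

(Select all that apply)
E

velocity has SI base units: m / s

Checking each option against m / s:
  A. m: ✗ does not match
  B. s/m: ✗ does not match
  C. m²/s: ✗ does not match
  D. Hz: ✗ does not match
  E. km/h: ✓ matches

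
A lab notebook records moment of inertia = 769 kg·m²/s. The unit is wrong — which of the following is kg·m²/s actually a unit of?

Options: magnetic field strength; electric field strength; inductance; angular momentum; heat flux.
angular momentum

moment of inertia should have units dimensionally equivalent to kg * m^2 (e.g. kg·m²).
The given unit 'kg·m²/s' reduces to kg * m^2 / s. Of the listed options, that is the dimensionality of angular momentum.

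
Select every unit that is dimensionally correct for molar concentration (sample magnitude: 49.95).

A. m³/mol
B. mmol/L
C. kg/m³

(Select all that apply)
B

molar concentration has SI base units: mol / m^3

Checking each option against mol / m^3:
  A. m³/mol: ✗ does not match
  B. mmol/L: ✓ matches
  C. kg/m³: ✗ does not match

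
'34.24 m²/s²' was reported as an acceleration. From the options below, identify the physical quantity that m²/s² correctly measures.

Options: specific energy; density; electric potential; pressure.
specific energy

acceleration should have units dimensionally equivalent to m / s^2 (e.g. m/s²).
The given unit 'm²/s²' reduces to m^2 / s^2. Of the listed options, that is the dimensionality of specific energy.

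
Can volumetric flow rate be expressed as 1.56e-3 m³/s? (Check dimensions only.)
Yes

volumetric flow rate has SI base units: m^3 / s
m³/s reduces to the same SI base units, so it is a valid unit for volumetric flow rate.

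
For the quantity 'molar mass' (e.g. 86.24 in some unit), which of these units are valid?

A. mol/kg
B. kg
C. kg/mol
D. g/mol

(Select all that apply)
C, D

molar mass has SI base units: kg / mol

Checking each option against kg / mol:
  A. mol/kg: ✗ does not match
  B. kg: ✗ does not match
  C. kg/mol: ✓ matches
  D. g/mol: ✓ matches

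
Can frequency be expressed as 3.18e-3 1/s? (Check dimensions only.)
Yes

frequency has SI base units: 1 / s
1/s reduces to the same SI base units, so it is a valid unit for frequency.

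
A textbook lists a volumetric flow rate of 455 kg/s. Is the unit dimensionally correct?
No

volumetric flow rate has SI base units: m^3 / s
kg/s does NOT reduce to m^3 / s; a valid unit for volumetric flow rate would be e.g. m³/s.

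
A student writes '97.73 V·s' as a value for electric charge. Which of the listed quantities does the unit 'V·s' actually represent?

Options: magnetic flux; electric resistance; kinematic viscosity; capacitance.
magnetic flux

electric charge should have units dimensionally equivalent to A * s (e.g. C).
The given unit 'V·s' reduces to kg * m^2 / (A * s^2). Of the listed options, that is the dimensionality of magnetic flux.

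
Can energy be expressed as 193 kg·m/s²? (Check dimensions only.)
No

energy has SI base units: kg * m^2 / s^2
kg·m/s² does NOT reduce to kg * m^2 / s^2; a valid unit for energy would be e.g. J.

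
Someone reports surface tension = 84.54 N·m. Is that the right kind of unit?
No

surface tension has SI base units: kg / s^2
N·m does NOT reduce to kg / s^2; a valid unit for surface tension would be e.g. N/m.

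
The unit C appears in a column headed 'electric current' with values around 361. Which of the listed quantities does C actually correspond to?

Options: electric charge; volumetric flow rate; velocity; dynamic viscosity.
electric charge

electric current should have units dimensionally equivalent to A (e.g. A).
The given unit 'C' reduces to A * s. Of the listed options, that is the dimensionality of electric charge.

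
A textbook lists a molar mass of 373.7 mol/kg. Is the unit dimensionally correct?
No

molar mass has SI base units: kg / mol
mol/kg does NOT reduce to kg / mol; a valid unit for molar mass would be e.g. kg/mol.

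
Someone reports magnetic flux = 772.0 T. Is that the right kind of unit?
No

magnetic flux has SI base units: kg * m^2 / (A * s^2)
T does NOT reduce to kg * m^2 / (A * s^2); a valid unit for magnetic flux would be e.g. Wb.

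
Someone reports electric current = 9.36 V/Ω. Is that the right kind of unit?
Yes

electric current has SI base units: A
V/Ω reduces to the same SI base units, so it is a valid unit for electric current.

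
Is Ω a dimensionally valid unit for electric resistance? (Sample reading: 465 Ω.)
Yes

electric resistance has SI base units: kg * m^2 / (A^2 * s^3)
Ω reduces to the same SI base units, so it is a valid unit for electric resistance.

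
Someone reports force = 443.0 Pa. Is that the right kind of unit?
No

force has SI base units: kg * m / s^2
Pa does NOT reduce to kg * m / s^2; a valid unit for force would be e.g. N.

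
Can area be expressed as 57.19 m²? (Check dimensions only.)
Yes

area has SI base units: m^2
m² reduces to the same SI base units, so it is a valid unit for area.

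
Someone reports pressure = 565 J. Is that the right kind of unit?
No

pressure has SI base units: kg / (m * s^2)
J does NOT reduce to kg / (m * s^2); a valid unit for pressure would be e.g. Pa.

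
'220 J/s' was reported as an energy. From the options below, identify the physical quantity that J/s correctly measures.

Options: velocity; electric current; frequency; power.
power

energy should have units dimensionally equivalent to kg * m^2 / s^2 (e.g. J).
The given unit 'J/s' reduces to kg * m^2 / s^3. Of the listed options, that is the dimensionality of power.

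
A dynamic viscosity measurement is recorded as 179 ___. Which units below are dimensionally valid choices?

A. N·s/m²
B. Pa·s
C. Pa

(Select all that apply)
A, B

dynamic viscosity has SI base units: kg / (m * s)

Checking each option against kg / (m * s):
  A. N·s/m²: ✓ matches
  B. Pa·s: ✓ matches
  C. Pa: ✗ does not match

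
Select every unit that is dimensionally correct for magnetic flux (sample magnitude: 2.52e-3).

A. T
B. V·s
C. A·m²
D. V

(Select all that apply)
B

magnetic flux has SI base units: kg * m^2 / (A * s^2)

Checking each option against kg * m^2 / (A * s^2):
  A. T: ✗ does not match
  B. V·s: ✓ matches
  C. A·m²: ✗ does not match
  D. V: ✗ does not match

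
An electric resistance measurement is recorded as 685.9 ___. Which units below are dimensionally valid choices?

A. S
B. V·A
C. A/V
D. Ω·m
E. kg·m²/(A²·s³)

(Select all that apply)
E

electric resistance has SI base units: kg * m^2 / (A^2 * s^3)

Checking each option against kg * m^2 / (A^2 * s^3):
  A. S: ✗ does not match
  B. V·A: ✗ does not match
  C. A/V: ✗ does not match
  D. Ω·m: ✗ does not match
  E. kg·m²/(A²·s³): ✓ matches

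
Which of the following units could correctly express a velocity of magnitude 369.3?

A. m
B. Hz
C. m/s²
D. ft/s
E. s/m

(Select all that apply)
D

velocity has SI base units: m / s

Checking each option against m / s:
  A. m: ✗ does not match
  B. Hz: ✗ does not match
  C. m/s²: ✗ does not match
  D. ft/s: ✓ matches
  E. s/m: ✗ does not match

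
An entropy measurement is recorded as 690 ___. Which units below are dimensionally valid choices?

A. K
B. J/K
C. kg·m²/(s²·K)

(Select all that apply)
B, C

entropy has SI base units: kg * m^2 / (s^2 * K)

Checking each option against kg * m^2 / (s^2 * K):
  A. K: ✗ does not match
  B. J/K: ✓ matches
  C. kg·m²/(s²·K): ✓ matches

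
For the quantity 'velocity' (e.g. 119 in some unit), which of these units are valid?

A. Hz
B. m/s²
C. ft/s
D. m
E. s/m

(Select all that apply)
C

velocity has SI base units: m / s

Checking each option against m / s:
  A. Hz: ✗ does not match
  B. m/s²: ✗ does not match
  C. ft/s: ✓ matches
  D. m: ✗ does not match
  E. s/m: ✗ does not match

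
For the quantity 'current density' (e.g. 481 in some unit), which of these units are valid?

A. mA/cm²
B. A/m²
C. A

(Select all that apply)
A, B

current density has SI base units: A / m^2

Checking each option against A / m^2:
  A. mA/cm²: ✓ matches
  B. A/m²: ✓ matches
  C. A: ✗ does not match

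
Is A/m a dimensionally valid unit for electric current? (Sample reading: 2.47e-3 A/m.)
No

electric current has SI base units: A
A/m does NOT reduce to A; a valid unit for electric current would be e.g. A.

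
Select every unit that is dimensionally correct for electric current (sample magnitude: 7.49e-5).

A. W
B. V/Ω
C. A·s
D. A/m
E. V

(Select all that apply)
B

electric current has SI base units: A

Checking each option against A:
  A. W: ✗ does not match
  B. V/Ω: ✓ matches
  C. A·s: ✗ does not match
  D. A/m: ✗ does not match
  E. V: ✗ does not match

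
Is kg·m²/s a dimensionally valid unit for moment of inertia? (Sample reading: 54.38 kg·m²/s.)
No

moment of inertia has SI base units: kg * m^2
kg·m²/s does NOT reduce to kg * m^2; a valid unit for moment of inertia would be e.g. kg·m².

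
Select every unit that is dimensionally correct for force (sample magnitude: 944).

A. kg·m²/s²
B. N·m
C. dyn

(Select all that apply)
C

force has SI base units: kg * m / s^2

Checking each option against kg * m / s^2:
  A. kg·m²/s²: ✗ does not match
  B. N·m: ✗ does not match
  C. dyn: ✓ matches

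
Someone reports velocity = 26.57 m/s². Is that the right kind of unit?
No

velocity has SI base units: m / s
m/s² does NOT reduce to m / s; a valid unit for velocity would be e.g. m/s.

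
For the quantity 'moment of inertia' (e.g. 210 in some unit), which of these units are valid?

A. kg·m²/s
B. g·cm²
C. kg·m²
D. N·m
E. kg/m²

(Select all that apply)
B, C

moment of inertia has SI base units: kg * m^2

Checking each option against kg * m^2:
  A. kg·m²/s: ✗ does not match
  B. g·cm²: ✓ matches
  C. kg·m²: ✓ matches
  D. N·m: ✗ does not match
  E. kg/m²: ✗ does not match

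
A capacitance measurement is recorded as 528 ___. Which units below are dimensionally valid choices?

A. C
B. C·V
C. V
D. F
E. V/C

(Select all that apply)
D

capacitance has SI base units: A^2 * s^4 / (kg * m^2)

Checking each option against A^2 * s^4 / (kg * m^2):
  A. C: ✗ does not match
  B. C·V: ✗ does not match
  C. V: ✗ does not match
  D. F: ✓ matches
  E. V/C: ✗ does not match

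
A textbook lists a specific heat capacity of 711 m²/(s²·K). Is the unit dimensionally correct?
Yes

specific heat capacity has SI base units: m^2 / (s^2 * K)
m²/(s²·K) reduces to the same SI base units, so it is a valid unit for specific heat capacity.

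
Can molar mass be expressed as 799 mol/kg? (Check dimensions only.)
No

molar mass has SI base units: kg / mol
mol/kg does NOT reduce to kg / mol; a valid unit for molar mass would be e.g. kg/mol.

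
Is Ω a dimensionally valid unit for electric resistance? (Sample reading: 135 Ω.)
Yes

electric resistance has SI base units: kg * m^2 / (A^2 * s^3)
Ω reduces to the same SI base units, so it is a valid unit for electric resistance.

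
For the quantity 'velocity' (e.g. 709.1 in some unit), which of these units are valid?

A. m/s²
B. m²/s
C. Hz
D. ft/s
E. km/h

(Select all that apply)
D, E

velocity has SI base units: m / s

Checking each option against m / s:
  A. m/s²: ✗ does not match
  B. m²/s: ✗ does not match
  C. Hz: ✗ does not match
  D. ft/s: ✓ matches
  E. km/h: ✓ matches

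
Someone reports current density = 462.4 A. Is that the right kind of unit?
No

current density has SI base units: A / m^2
A does NOT reduce to A / m^2; a valid unit for current density would be e.g. A/m².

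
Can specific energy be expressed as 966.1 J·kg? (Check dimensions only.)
No

specific energy has SI base units: m^2 / s^2
J·kg does NOT reduce to m^2 / s^2; a valid unit for specific energy would be e.g. J/kg.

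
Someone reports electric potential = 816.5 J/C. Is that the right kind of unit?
Yes

electric potential has SI base units: kg * m^2 / (A * s^3)
J/C reduces to the same SI base units, so it is a valid unit for electric potential.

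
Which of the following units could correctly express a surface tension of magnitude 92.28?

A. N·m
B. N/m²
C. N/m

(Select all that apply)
C

surface tension has SI base units: kg / s^2

Checking each option against kg / s^2:
  A. N·m: ✗ does not match
  B. N/m²: ✗ does not match
  C. N/m: ✓ matches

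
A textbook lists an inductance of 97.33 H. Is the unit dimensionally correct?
Yes

inductance has SI base units: kg * m^2 / (A^2 * s^2)
H reduces to the same SI base units, so it is a valid unit for inductance.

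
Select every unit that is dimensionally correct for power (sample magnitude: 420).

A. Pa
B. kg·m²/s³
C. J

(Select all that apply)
B

power has SI base units: kg * m^2 / s^3

Checking each option against kg * m^2 / s^3:
  A. Pa: ✗ does not match
  B. kg·m²/s³: ✓ matches
  C. J: ✗ does not match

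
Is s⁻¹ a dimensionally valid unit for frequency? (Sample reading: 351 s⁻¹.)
Yes

frequency has SI base units: 1 / s
s⁻¹ reduces to the same SI base units, so it is a valid unit for frequency.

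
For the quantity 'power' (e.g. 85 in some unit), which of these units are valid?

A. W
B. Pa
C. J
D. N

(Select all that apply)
A

power has SI base units: kg * m^2 / s^3

Checking each option against kg * m^2 / s^3:
  A. W: ✓ matches
  B. Pa: ✗ does not match
  C. J: ✗ does not match
  D. N: ✗ does not match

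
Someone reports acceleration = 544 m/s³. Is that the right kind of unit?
No

acceleration has SI base units: m / s^2
m/s³ does NOT reduce to m / s^2; a valid unit for acceleration would be e.g. m/s².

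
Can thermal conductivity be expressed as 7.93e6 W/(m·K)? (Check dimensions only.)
Yes

thermal conductivity has SI base units: kg * m / (s^3 * K)
W/(m·K) reduces to the same SI base units, so it is a valid unit for thermal conductivity.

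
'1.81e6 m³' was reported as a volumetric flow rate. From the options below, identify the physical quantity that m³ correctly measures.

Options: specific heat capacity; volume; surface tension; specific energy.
volume

volumetric flow rate should have units dimensionally equivalent to m^3 / s (e.g. m³/s).
The given unit 'm³' reduces to m^3. Of the listed options, that is the dimensionality of volume.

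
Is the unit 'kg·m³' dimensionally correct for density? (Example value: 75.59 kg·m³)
No

density has SI base units: kg / m^3
kg·m³ does NOT reduce to kg / m^3; a valid unit for density would be e.g. kg/m³.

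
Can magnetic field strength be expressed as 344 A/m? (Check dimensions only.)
Yes

magnetic field strength has SI base units: A / m
A/m reduces to the same SI base units, so it is a valid unit for magnetic field strength.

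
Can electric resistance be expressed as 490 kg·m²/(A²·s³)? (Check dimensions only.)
Yes

electric resistance has SI base units: kg * m^2 / (A^2 * s^3)
kg·m²/(A²·s³) reduces to the same SI base units, so it is a valid unit for electric resistance.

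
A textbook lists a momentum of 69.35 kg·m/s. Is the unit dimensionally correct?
Yes

momentum has SI base units: kg * m / s
kg·m/s reduces to the same SI base units, so it is a valid unit for momentum.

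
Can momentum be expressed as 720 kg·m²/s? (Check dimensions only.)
No

momentum has SI base units: kg * m / s
kg·m²/s does NOT reduce to kg * m / s; a valid unit for momentum would be e.g. kg·m/s.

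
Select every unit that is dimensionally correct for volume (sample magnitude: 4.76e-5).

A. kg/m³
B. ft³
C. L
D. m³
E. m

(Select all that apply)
B, C, D

volume has SI base units: m^3

Checking each option against m^3:
  A. kg/m³: ✗ does not match
  B. ft³: ✓ matches
  C. L: ✓ matches
  D. m³: ✓ matches
  E. m: ✗ does not match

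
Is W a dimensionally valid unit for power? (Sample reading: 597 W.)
Yes

power has SI base units: kg * m^2 / s^3
W reduces to the same SI base units, so it is a valid unit for power.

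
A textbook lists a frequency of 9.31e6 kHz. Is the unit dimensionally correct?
Yes

frequency has SI base units: 1 / s
kHz reduces to the same SI base units, so it is a valid unit for frequency.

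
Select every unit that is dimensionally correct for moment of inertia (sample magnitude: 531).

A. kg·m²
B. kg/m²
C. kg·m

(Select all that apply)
A

moment of inertia has SI base units: kg * m^2

Checking each option against kg * m^2:
  A. kg·m²: ✓ matches
  B. kg/m²: ✗ does not match
  C. kg·m: ✗ does not match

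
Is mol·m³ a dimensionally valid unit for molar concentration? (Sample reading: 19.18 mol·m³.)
No

molar concentration has SI base units: mol / m^3
mol·m³ does NOT reduce to mol / m^3; a valid unit for molar concentration would be e.g. mol/m³.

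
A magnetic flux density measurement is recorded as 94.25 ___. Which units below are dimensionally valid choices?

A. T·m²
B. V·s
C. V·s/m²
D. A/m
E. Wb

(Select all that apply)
C

magnetic flux density has SI base units: kg / (A * s^2)

Checking each option against kg / (A * s^2):
  A. T·m²: ✗ does not match
  B. V·s: ✗ does not match
  C. V·s/m²: ✓ matches
  D. A/m: ✗ does not match
  E. Wb: ✗ does not match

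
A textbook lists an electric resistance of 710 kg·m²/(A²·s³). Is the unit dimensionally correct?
Yes

electric resistance has SI base units: kg * m^2 / (A^2 * s^3)
kg·m²/(A²·s³) reduces to the same SI base units, so it is a valid unit for electric resistance.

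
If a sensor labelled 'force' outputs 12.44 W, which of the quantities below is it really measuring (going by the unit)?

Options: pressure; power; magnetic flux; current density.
power

force should have units dimensionally equivalent to kg * m / s^2 (e.g. N).
The given unit 'W' reduces to kg * m^2 / s^3. Of the listed options, that is the dimensionality of power.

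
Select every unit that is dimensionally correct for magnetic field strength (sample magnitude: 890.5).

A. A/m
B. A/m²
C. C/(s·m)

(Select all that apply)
A, C

magnetic field strength has SI base units: A / m

Checking each option against A / m:
  A. A/m: ✓ matches
  B. A/m²: ✗ does not match
  C. C/(s·m): ✓ matches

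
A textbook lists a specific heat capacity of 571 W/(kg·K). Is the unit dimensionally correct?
No

specific heat capacity has SI base units: m^2 / (s^2 * K)
W/(kg·K) does NOT reduce to m^2 / (s^2 * K); a valid unit for specific heat capacity would be e.g. J/(kg·K).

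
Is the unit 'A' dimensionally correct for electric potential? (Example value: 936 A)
No

electric potential has SI base units: kg * m^2 / (A * s^3)
A does NOT reduce to kg * m^2 / (A * s^3); a valid unit for electric potential would be e.g. V.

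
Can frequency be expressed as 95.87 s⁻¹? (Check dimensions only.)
Yes

frequency has SI base units: 1 / s
s⁻¹ reduces to the same SI base units, so it is a valid unit for frequency.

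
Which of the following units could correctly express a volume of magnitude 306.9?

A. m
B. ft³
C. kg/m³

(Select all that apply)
B

volume has SI base units: m^3

Checking each option against m^3:
  A. m: ✗ does not match
  B. ft³: ✓ matches
  C. kg/m³: ✗ does not match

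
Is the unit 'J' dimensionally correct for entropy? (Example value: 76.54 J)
No

entropy has SI base units: kg * m^2 / (s^2 * K)
J does NOT reduce to kg * m^2 / (s^2 * K); a valid unit for entropy would be e.g. J/K.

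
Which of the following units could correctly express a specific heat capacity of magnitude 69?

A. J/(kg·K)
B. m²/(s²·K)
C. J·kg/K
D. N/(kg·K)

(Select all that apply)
A, B

specific heat capacity has SI base units: m^2 / (s^2 * K)

Checking each option against m^2 / (s^2 * K):
  A. J/(kg·K): ✓ matches
  B. m²/(s²·K): ✓ matches
  C. J·kg/K: ✗ does not match
  D. N/(kg·K): ✗ does not match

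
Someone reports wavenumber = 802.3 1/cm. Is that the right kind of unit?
Yes

wavenumber has SI base units: 1 / m
1/cm reduces to the same SI base units, so it is a valid unit for wavenumber.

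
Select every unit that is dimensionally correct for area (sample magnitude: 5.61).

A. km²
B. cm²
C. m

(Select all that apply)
A, B

area has SI base units: m^2

Checking each option against m^2:
  A. km²: ✓ matches
  B. cm²: ✓ matches
  C. m: ✗ does not match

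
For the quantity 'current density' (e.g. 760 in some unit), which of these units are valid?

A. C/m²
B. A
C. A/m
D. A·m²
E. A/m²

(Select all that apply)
E

current density has SI base units: A / m^2

Checking each option against A / m^2:
  A. C/m²: ✗ does not match
  B. A: ✗ does not match
  C. A/m: ✗ does not match
  D. A·m²: ✗ does not match
  E. A/m²: ✓ matches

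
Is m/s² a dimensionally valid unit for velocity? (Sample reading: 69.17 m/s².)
No

velocity has SI base units: m / s
m/s² does NOT reduce to m / s; a valid unit for velocity would be e.g. m/s.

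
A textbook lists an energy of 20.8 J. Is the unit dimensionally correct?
Yes

energy has SI base units: kg * m^2 / s^2
J reduces to the same SI base units, so it is a valid unit for energy.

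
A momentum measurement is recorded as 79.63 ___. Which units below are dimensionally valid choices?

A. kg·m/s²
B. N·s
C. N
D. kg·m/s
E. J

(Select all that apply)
B, D

momentum has SI base units: kg * m / s

Checking each option against kg * m / s:
  A. kg·m/s²: ✗ does not match
  B. N·s: ✓ matches
  C. N: ✗ does not match
  D. kg·m/s: ✓ matches
  E. J: ✗ does not match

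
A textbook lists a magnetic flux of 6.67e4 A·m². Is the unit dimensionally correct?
No

magnetic flux has SI base units: kg * m^2 / (A * s^2)
A·m² does NOT reduce to kg * m^2 / (A * s^2); a valid unit for magnetic flux would be e.g. Wb.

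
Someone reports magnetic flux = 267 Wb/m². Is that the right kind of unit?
No

magnetic flux has SI base units: kg * m^2 / (A * s^2)
Wb/m² does NOT reduce to kg * m^2 / (A * s^2); a valid unit for magnetic flux would be e.g. Wb.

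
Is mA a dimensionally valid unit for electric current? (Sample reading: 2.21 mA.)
Yes

electric current has SI base units: A
mA reduces to the same SI base units, so it is a valid unit for electric current.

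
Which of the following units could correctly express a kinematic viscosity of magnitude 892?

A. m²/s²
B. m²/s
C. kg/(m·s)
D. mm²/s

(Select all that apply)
B, D

kinematic viscosity has SI base units: m^2 / s

Checking each option against m^2 / s:
  A. m²/s²: ✗ does not match
  B. m²/s: ✓ matches
  C. kg/(m·s): ✗ does not match
  D. mm²/s: ✓ matches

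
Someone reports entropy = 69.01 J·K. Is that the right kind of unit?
No

entropy has SI base units: kg * m^2 / (s^2 * K)
J·K does NOT reduce to kg * m^2 / (s^2 * K); a valid unit for entropy would be e.g. J/K.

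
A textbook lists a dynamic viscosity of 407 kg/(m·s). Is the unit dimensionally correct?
Yes

dynamic viscosity has SI base units: kg / (m * s)
kg/(m·s) reduces to the same SI base units, so it is a valid unit for dynamic viscosity.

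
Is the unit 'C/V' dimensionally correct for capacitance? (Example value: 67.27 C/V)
Yes

capacitance has SI base units: A^2 * s^4 / (kg * m^2)
C/V reduces to the same SI base units, so it is a valid unit for capacitance.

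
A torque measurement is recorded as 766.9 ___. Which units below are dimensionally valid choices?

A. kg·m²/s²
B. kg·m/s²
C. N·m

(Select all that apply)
A, C

torque has SI base units: kg * m^2 / s^2

Checking each option against kg * m^2 / s^2:
  A. kg·m²/s²: ✓ matches
  B. kg·m/s²: ✗ does not match
  C. N·m: ✓ matches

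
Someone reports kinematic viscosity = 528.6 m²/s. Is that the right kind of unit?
Yes

kinematic viscosity has SI base units: m^2 / s
m²/s reduces to the same SI base units, so it is a valid unit for kinematic viscosity.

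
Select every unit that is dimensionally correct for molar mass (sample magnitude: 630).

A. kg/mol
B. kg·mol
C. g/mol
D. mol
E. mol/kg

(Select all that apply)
A, C

molar mass has SI base units: kg / mol

Checking each option against kg / mol:
  A. kg/mol: ✓ matches
  B. kg·mol: ✗ does not match
  C. g/mol: ✓ matches
  D. mol: ✗ does not match
  E. mol/kg: ✗ does not match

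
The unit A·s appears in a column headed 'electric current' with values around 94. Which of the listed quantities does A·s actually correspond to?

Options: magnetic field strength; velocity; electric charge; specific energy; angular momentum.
electric charge

electric current should have units dimensionally equivalent to A (e.g. A).
The given unit 'A·s' reduces to A * s. Of the listed options, that is the dimensionality of electric charge.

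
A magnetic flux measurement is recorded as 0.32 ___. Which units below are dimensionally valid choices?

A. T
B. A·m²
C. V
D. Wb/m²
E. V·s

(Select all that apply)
E

magnetic flux has SI base units: kg * m^2 / (A * s^2)

Checking each option against kg * m^2 / (A * s^2):
  A. T: ✗ does not match
  B. A·m²: ✗ does not match
  C. V: ✗ does not match
  D. Wb/m²: ✗ does not match
  E. V·s: ✓ matches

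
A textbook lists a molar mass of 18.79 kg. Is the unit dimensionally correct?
No

molar mass has SI base units: kg / mol
kg does NOT reduce to kg / mol; a valid unit for molar mass would be e.g. kg/mol.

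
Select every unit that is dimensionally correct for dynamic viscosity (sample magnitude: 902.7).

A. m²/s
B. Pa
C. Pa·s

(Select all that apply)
C

dynamic viscosity has SI base units: kg / (m * s)

Checking each option against kg / (m * s):
  A. m²/s: ✗ does not match
  B. Pa: ✗ does not match
  C. Pa·s: ✓ matches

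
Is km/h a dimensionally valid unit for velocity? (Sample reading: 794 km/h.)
Yes

velocity has SI base units: m / s
km/h reduces to the same SI base units, so it is a valid unit for velocity.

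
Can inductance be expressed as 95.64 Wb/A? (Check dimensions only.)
Yes

inductance has SI base units: kg * m^2 / (A^2 * s^2)
Wb/A reduces to the same SI base units, so it is a valid unit for inductance.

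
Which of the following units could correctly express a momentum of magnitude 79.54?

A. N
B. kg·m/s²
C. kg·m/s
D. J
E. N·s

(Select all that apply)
C, E

momentum has SI base units: kg * m / s

Checking each option against kg * m / s:
  A. N: ✗ does not match
  B. kg·m/s²: ✗ does not match
  C. kg·m/s: ✓ matches
  D. J: ✗ does not match
  E. N·s: ✓ matches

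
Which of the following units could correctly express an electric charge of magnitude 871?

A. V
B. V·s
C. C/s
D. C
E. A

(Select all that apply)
D

electric charge has SI base units: A * s

Checking each option against A * s:
  A. V: ✗ does not match
  B. V·s: ✗ does not match
  C. C/s: ✗ does not match
  D. C: ✓ matches
  E. A: ✗ does not match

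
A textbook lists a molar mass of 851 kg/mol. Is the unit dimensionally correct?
Yes

molar mass has SI base units: kg / mol
kg/mol reduces to the same SI base units, so it is a valid unit for molar mass.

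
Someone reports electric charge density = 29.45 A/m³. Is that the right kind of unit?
No

electric charge density has SI base units: A * s / m^3
A/m³ does NOT reduce to A * s / m^3; a valid unit for electric charge density would be e.g. C/m³.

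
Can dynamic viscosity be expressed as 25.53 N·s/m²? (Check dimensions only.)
Yes

dynamic viscosity has SI base units: kg / (m * s)
N·s/m² reduces to the same SI base units, so it is a valid unit for dynamic viscosity.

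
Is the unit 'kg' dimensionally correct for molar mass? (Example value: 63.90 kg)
No

molar mass has SI base units: kg / mol
kg does NOT reduce to kg / mol; a valid unit for molar mass would be e.g. kg/mol.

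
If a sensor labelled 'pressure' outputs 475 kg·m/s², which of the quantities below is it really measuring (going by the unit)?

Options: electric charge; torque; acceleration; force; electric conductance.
force

pressure should have units dimensionally equivalent to kg / (m * s^2) (e.g. Pa).
The given unit 'kg·m/s²' reduces to kg * m / s^2. Of the listed options, that is the dimensionality of force.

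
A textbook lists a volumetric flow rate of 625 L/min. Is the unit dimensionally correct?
Yes

volumetric flow rate has SI base units: m^3 / s
L/min reduces to the same SI base units, so it is a valid unit for volumetric flow rate.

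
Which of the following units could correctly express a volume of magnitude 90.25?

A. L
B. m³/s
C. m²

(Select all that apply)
A

volume has SI base units: m^3

Checking each option against m^3:
  A. L: ✓ matches
  B. m³/s: ✗ does not match
  C. m²: ✗ does not match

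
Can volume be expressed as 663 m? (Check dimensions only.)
No

volume has SI base units: m^3
m does NOT reduce to m^3; a valid unit for volume would be e.g. m³.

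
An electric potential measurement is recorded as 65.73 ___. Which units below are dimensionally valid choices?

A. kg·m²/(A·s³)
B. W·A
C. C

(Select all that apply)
A

electric potential has SI base units: kg * m^2 / (A * s^3)

Checking each option against kg * m^2 / (A * s^3):
  A. kg·m²/(A·s³): ✓ matches
  B. W·A: ✗ does not match
  C. C: ✗ does not match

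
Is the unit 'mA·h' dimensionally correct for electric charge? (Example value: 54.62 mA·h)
Yes

electric charge has SI base units: A * s
mA·h reduces to the same SI base units, so it is a valid unit for electric charge.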